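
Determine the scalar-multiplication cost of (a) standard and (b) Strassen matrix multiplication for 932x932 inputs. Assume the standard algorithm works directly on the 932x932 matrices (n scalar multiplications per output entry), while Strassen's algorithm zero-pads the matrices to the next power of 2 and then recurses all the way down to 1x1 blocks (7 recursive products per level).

Matrix multiplication for 932x932 matrices:

Strassen's algorithm requires power-of-2 dimensions. Pad 932x932 to 1024x1024 (next power of 2).

Standard algorithm: 932^3 = 809557568 multiplications
Strassen's algorithm: 7^(log2(1024)) = 7^10 = 282475249 multiplications
Savings: 809557568 - 282475249 = 527082319 multiplications

Standard: 809557568 multiplications (932^3). Strassen: 282475249 multiplications (7^10, after padding to 1024x1024). Strassen reduces 8 recursive multiplications to 7 at each level.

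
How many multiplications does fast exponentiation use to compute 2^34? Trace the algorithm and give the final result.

Computing 2^34 by squaring (build up from 2^1; each line after the first costs one multiplication):

2^1 = 2
2^2 = (2^1)^2 = 2^2 = 4
2^4 = (2^2)^2 = 4^2 = 16
2^8 = (2^4)^2 = 16^2 = 256
2^16 = (2^8)^2 = 256^2 = 65536
2^17 = 2 * 2^16 = 2 * 65536 = 131072
2^34 = (2^17)^2 = 131072^2 = 17179869184

Result: 17179869184
Multiplications needed: 6 (6 lines after 2^1)

2^34 = 17179869184. Using exponentiation by squaring, this requires 6 multiplications. The key idea: if the exponent is even, square the half-power; if odd, multiply by the base once.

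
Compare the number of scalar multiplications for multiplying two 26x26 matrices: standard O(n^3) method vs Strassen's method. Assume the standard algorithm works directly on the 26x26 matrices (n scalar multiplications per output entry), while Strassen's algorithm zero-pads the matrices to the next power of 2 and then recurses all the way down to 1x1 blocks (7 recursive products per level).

Matrix multiplication for 26x26 matrices:

Strassen's algorithm requires power-of-2 dimensions. Pad 26x26 to 32x32 (next power of 2).

Standard algorithm: 26^3 = 17576 multiplications
Strassen's algorithm: 7^(log2(32)) = 7^5 = 16807 multiplications
Savings: 17576 - 16807 = 769 multiplications

Standard: 17576 multiplications (26^3). Strassen: 16807 multiplications (7^5, after padding to 32x32). Strassen reduces 8 recursive multiplications to 7 at each level.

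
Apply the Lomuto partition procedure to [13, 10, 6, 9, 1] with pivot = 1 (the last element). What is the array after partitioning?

Lomuto partition with pivot = 1:

Initial array: [13, 10, 6, 9, 1]

arr[0]=13 > 1: no swap
arr[1]=10 > 1: no swap
arr[2]=6 > 1: no swap
arr[3]=9 > 1: no swap

Place pivot at position 0: [1, 10, 6, 9, 13]
Pivot position: 0

After partitioning with pivot 1, the array becomes [1, 10, 6, 9, 13]. The pivot is placed at index 0. All elements to the left of the pivot are <= 1, and all elements to the right are > 1.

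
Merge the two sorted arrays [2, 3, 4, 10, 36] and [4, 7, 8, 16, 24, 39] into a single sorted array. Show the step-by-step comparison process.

Merging process:

Compare 2 vs 4: take 2 from left. Merged: [2]
Compare 3 vs 4: take 3 from left. Merged: [2, 3]
Compare 4 vs 4: take 4 from left. Merged: [2, 3, 4]
Compare 10 vs 4: take 4 from right. Merged: [2, 3, 4, 4]
Compare 10 vs 7: take 7 from right. Merged: [2, 3, 4, 4, 7]
Compare 10 vs 8: take 8 from right. Merged: [2, 3, 4, 4, 7, 8]
Compare 10 vs 16: take 10 from left. Merged: [2, 3, 4, 4, 7, 8, 10]
Compare 36 vs 16: take 16 from right. Merged: [2, 3, 4, 4, 7, 8, 10, 16]
Compare 36 vs 24: take 24 from right. Merged: [2, 3, 4, 4, 7, 8, 10, 16, 24]
Compare 36 vs 39: take 36 from left. Merged: [2, 3, 4, 4, 7, 8, 10, 16, 24, 36]
Append remaining from right: [39]. Merged: [2, 3, 4, 4, 7, 8, 10, 16, 24, 36, 39]

Final merged array: [2, 3, 4, 4, 7, 8, 10, 16, 24, 36, 39]
Total comparisons: 10

The merged array is [2, 3, 4, 4, 7, 8, 10, 16, 24, 36, 39], requiring 10 comparisons. The merge step runs in O(n) time where n is the total number of elements.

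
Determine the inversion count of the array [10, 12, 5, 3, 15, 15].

Finding inversions in [10, 12, 5, 3, 15, 15]:

(0, 2): arr[0]=10 > arr[2]=5
(0, 3): arr[0]=10 > arr[3]=3
(1, 2): arr[1]=12 > arr[2]=5
(1, 3): arr[1]=12 > arr[3]=3
(2, 3): arr[2]=5 > arr[3]=3

Total inversions: 5

The array has 5 inversion(s): (0,2), (0,3), (1,2), (1,3), (2,3). Each pair (i,j) satisfies i < j and arr[i] > arr[j].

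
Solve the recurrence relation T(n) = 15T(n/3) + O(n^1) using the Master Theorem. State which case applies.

Master Theorem for T(n) = 15T(n/3) + O(n^1):

a = 15, b = 3, c = 1
log_b(a) = log_3(15) = 2.4650

Case 1: c = 1 < log_3(15) = 2.4650
T(n) = O(n^(log_3 15))

For T(n) = 15T(n/3) + O(n^1): log_3(15) = 2.4650. This is Case 1 of the Master Theorem (c < log_b(a), work dominated by leaves), giving O(n^(log_3 15)).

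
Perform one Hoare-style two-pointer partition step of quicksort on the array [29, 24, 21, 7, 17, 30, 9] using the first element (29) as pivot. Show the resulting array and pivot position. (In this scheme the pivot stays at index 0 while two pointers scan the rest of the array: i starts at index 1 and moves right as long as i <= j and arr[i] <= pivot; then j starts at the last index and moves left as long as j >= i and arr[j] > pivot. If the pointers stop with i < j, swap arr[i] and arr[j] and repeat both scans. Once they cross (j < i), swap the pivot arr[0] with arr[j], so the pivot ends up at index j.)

Hoare-style two-pointer partition with pivot = 29:

Initial array: [29, 24, 21, 7, 17, 30, 9]

Pointers start at i = 1, j = 6.
i stops at index 5 (arr[5]=30 > 29), j stops at index 6 (arr[6]=9 <= 29): swap arr[5] and arr[6], array becomes [29, 24, 21, 7, 17, 9, 30]
i ends at 6, j ends at 5: the pointers have crossed (j < i), so scanning stops.

Swap pivot arr[0] with arr[5] to place pivot at position 5: [9, 24, 21, 7, 17, 29, 30]
Pivot position: 5

After partitioning with pivot 29, the array becomes [9, 24, 21, 7, 17, 29, 30]. The pivot is placed at index 5. All elements to the left of the pivot are <= 29, and all elements to the right are > 29.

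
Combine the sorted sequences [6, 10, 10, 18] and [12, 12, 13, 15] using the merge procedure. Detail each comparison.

Merging process:

Compare 6 vs 12: take 6 from left. Merged: [6]
Compare 10 vs 12: take 10 from left. Merged: [6, 10]
Compare 10 vs 12: take 10 from left. Merged: [6, 10, 10]
Compare 18 vs 12: take 12 from right. Merged: [6, 10, 10, 12]
Compare 18 vs 12: take 12 from right. Merged: [6, 10, 10, 12, 12]
Compare 18 vs 13: take 13 from right. Merged: [6, 10, 10, 12, 12, 13]
Compare 18 vs 15: take 15 from right. Merged: [6, 10, 10, 12, 12, 13, 15]
Append remaining from left: [18]. Merged: [6, 10, 10, 12, 12, 13, 15, 18]

Final merged array: [6, 10, 10, 12, 12, 13, 15, 18]
Total comparisons: 7

The merged array is [6, 10, 10, 12, 12, 13, 15, 18], requiring 7 comparisons. The merge step runs in O(n) time where n is the total number of elements.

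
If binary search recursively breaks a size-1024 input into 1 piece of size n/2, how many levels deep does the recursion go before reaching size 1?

For divide and conquer with division factor 2:

Problem sizes at each level:
Level 0: 1024
Level 1: 512
Level 2: 256
Level 3: 128
Level 4: 64
Level 5: 32
Level 6: 16
Level 7: 8
Level 8: 4
Level 9: 2
Level 10: 1

The root is level 0 and the size-1 base case is level 10 (the tree spans levels 0 through 10, i.e. 11 levels counting the root), so the depth is the number of divisions: log_2(1024) = 10

The recursion tree depth is log_2(1024) = 10. At each level, the problem size is divided by 2, so it takes 10 divisions to reduce to a base case of size 1. The algorithm makes 1 recursive call at each level.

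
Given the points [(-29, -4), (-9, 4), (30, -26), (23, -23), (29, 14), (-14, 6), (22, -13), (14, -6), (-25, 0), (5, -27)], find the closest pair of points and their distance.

Computing all pairwise distances among 10 points:

d((-29, -4), (-9, 4)) = 21.5407
d((-29, -4), (30, -26)) = 62.9682
d((-29, -4), (23, -23)) = 55.3624
d((-29, -4), (29, 14)) = 60.7289
d((-29, -4), (-14, 6)) = 18.0278
d((-29, -4), (22, -13)) = 51.788
d((-29, -4), (14, -6)) = 43.0465
d((-29, -4), (-25, 0)) = 5.6569
d((-29, -4), (5, -27)) = 41.0488
d((-9, 4), (30, -26)) = 49.2037
d((-9, 4), (23, -23)) = 41.8688
d((-9, 4), (29, 14)) = 39.2938
d((-9, 4), (-14, 6)) = 5.3852 <-- minimum
d((-9, 4), (22, -13)) = 35.3553
d((-9, 4), (14, -6)) = 25.0799
d((-9, 4), (-25, 0)) = 16.4924
d((-9, 4), (5, -27)) = 34.0147
d((30, -26), (23, -23)) = 7.6158
d((30, -26), (29, 14)) = 40.0125
d((30, -26), (-14, 6)) = 54.4059
d((30, -26), (22, -13)) = 15.2643
d((30, -26), (14, -6)) = 25.6125
d((30, -26), (-25, 0)) = 60.8358
d((30, -26), (5, -27)) = 25.02
d((23, -23), (29, 14)) = 37.4833
d((23, -23), (-14, 6)) = 47.0106
d((23, -23), (22, -13)) = 10.0499
d((23, -23), (14, -6)) = 19.2354
d((23, -23), (-25, 0)) = 53.2259
d((23, -23), (5, -27)) = 18.4391
d((29, 14), (-14, 6)) = 43.7379
d((29, 14), (22, -13)) = 27.8927
d((29, 14), (14, -6)) = 25.0
d((29, 14), (-25, 0)) = 55.7853
d((29, 14), (5, -27)) = 47.5079
d((-14, 6), (22, -13)) = 40.7063
d((-14, 6), (14, -6)) = 30.4631
d((-14, 6), (-25, 0)) = 12.53
d((-14, 6), (5, -27)) = 38.0789
d((22, -13), (14, -6)) = 10.6301
d((22, -13), (-25, 0)) = 48.7647
d((22, -13), (5, -27)) = 22.0227
d((14, -6), (-25, 0)) = 39.4588
d((14, -6), (5, -27)) = 22.8473
d((-25, 0), (5, -27)) = 40.3609

Closest pair: (-9, 4) and (-14, 6) with distance 5.3852

The closest pair is (-9, 4) and (-14, 6) with Euclidean distance 5.3852. For 10 points, brute-force pairwise comparison is shown above. For large n, the divide-and-conquer algorithm (sort by x, recurse on halves, check the dividing strip) achieves O(n log n).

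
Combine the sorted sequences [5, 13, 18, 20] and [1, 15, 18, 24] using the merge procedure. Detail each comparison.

Merging process:

Compare 5 vs 1: take 1 from right. Merged: [1]
Compare 5 vs 15: take 5 from left. Merged: [1, 5]
Compare 13 vs 15: take 13 from left. Merged: [1, 5, 13]
Compare 18 vs 15: take 15 from right. Merged: [1, 5, 13, 15]
Compare 18 vs 18: take 18 from left. Merged: [1, 5, 13, 15, 18]
Compare 20 vs 18: take 18 from right. Merged: [1, 5, 13, 15, 18, 18]
Compare 20 vs 24: take 20 from left. Merged: [1, 5, 13, 15, 18, 18, 20]
Append remaining from right: [24]. Merged: [1, 5, 13, 15, 18, 18, 20, 24]

Final merged array: [1, 5, 13, 15, 18, 18, 20, 24]
Total comparisons: 7

The merged array is [1, 5, 13, 15, 18, 18, 20, 24], requiring 7 comparisons. The merge step runs in O(n) time where n is the total number of elements.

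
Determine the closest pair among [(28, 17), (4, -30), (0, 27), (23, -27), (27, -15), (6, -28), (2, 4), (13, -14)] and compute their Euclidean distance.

Computing all pairwise distances among 8 points:

d((28, 17), (4, -30)) = 52.7731
d((28, 17), (0, 27)) = 29.7321
d((28, 17), (23, -27)) = 44.2832
d((28, 17), (27, -15)) = 32.0156
d((28, 17), (6, -28)) = 50.0899
d((28, 17), (2, 4)) = 29.0689
d((28, 17), (13, -14)) = 34.4384
d((4, -30), (0, 27)) = 57.1402
d((4, -30), (23, -27)) = 19.2354
d((4, -30), (27, -15)) = 27.4591
d((4, -30), (6, -28)) = 2.8284 <-- minimum
d((4, -30), (2, 4)) = 34.0588
d((4, -30), (13, -14)) = 18.3576
d((0, 27), (23, -27)) = 58.6941
d((0, 27), (27, -15)) = 49.93
d((0, 27), (6, -28)) = 55.3263
d((0, 27), (2, 4)) = 23.0868
d((0, 27), (13, -14)) = 43.0116
d((23, -27), (27, -15)) = 12.6491
d((23, -27), (6, -28)) = 17.0294
d((23, -27), (2, 4)) = 37.4433
d((23, -27), (13, -14)) = 16.4012
d((27, -15), (6, -28)) = 24.6982
d((27, -15), (2, 4)) = 31.4006
d((27, -15), (13, -14)) = 14.0357
d((6, -28), (2, 4)) = 32.249
d((6, -28), (13, -14)) = 15.6525
d((2, 4), (13, -14)) = 21.095

Closest pair: (4, -30) and (6, -28) with distance 2.8284

The closest pair is (4, -30) and (6, -28) with Euclidean distance 2.8284. For 8 points, brute-force pairwise comparison is shown above. For large n, the divide-and-conquer algorithm (sort by x, recurse on halves, check the dividing strip) achieves O(n log n).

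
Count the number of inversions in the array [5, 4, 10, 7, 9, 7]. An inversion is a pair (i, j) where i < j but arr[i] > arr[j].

Finding inversions in [5, 4, 10, 7, 9, 7]:

(0, 1): arr[0]=5 > arr[1]=4
(2, 3): arr[2]=10 > arr[3]=7
(2, 4): arr[2]=10 > arr[4]=9
(2, 5): arr[2]=10 > arr[5]=7
(4, 5): arr[4]=9 > arr[5]=7

Total inversions: 5

The array has 5 inversion(s): (0,1), (2,3), (2,4), (2,5), (4,5). Each pair (i,j) satisfies i < j and arr[i] > arr[j].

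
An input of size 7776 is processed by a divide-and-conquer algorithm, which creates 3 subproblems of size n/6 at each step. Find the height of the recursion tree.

For divide and conquer with division factor 6:

Problem sizes at each level:
Level 0: 7776
Level 1: 1296
Level 2: 216
Level 3: 36
Level 4: 6
Level 5: 1

The root is level 0 and the size-1 base case is level 5 (the tree spans levels 0 through 5, i.e. 6 levels counting the root), so the depth is the number of divisions: log_6(7776) = 5

The recursion tree depth is log_6(7776) = 5. At each level, the problem size is divided by 6, so it takes 5 divisions to reduce to a base case of size 1. The algorithm makes 3 recursive calls at each level.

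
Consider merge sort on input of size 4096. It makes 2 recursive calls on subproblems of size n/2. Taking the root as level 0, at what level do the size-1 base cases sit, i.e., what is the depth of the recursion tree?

For divide and conquer with division factor 2:

Problem sizes at each level:
Level 0: 4096
Level 1: 2048
Level 2: 1024
Level 3: 512
Level 4: 256
Level 5: 128
Level 6: 64
Level 7: 32
Level 8: 16
Level 9: 8
Level 10: 4
Level 11: 2
Level 12: 1

The root is level 0 and the size-1 base case is level 12 (the tree spans levels 0 through 12, i.e. 13 levels counting the root), so the depth is the number of divisions: log_2(4096) = 12

The recursion tree depth is log_2(4096) = 12. At each level, the problem size is divided by 2, so it takes 12 divisions to reduce to a base case of size 1. The algorithm makes 2 recursive calls at each level.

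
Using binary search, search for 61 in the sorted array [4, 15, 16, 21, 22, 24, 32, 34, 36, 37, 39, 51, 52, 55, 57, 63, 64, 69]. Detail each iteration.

Binary search for 61 in [4, 15, 16, 21, 22, 24, 32, 34, 36, 37, 39, 51, 52, 55, 57, 63, 64, 69]:

lo=0, hi=17, mid=8, arr[mid]=36 -> 36 < 61, search right half
lo=9, hi=17, mid=13, arr[mid]=55 -> 55 < 61, search right half
lo=14, hi=17, mid=15, arr[mid]=63 -> 63 > 61, search left half
lo=14, hi=14, mid=14, arr[mid]=57 -> 57 < 61, search right half
lo=15 > hi=14, target 61 not found

Binary search determines that 61 is not in the array after 4 comparisons. The search space was exhausted without finding the target.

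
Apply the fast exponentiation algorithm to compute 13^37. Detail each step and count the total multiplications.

Computing 13^37 by squaring (build up from 13^1; each line after the first costs one multiplication):

13^1 = 13
13^2 = (13^1)^2 = 13^2 = 169
13^4 = (13^2)^2 = 169^2 = 28561
13^8 = (13^4)^2 = 28561^2 = 815730721
13^9 = 13 * 13^8 = 13 * 815730721 = 10604499373
13^18 = (13^9)^2 = 10604499373^2 = 112455406951957393129
13^36 = (13^18)^2 = 112455406951957393129^2 = 12646218552730347184269489080961456410641
13^37 = 13 * 13^36 = 13 * 12646218552730347184269489080961456410641 = 164400841185494513395503358052498933338333

Result: 164400841185494513395503358052498933338333
Multiplications needed: 7 (7 lines after 13^1)

13^37 = 164400841185494513395503358052498933338333. Using exponentiation by squaring, this requires 7 multiplications. The key idea: if the exponent is even, square the half-power; if odd, multiply by the base once.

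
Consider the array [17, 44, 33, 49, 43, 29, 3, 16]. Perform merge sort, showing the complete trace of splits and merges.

Merge sort trace:

Split: [17, 44, 33, 49, 43, 29, 3, 16] -> [17, 44, 33, 49] and [43, 29, 3, 16]
  Split: [17, 44, 33, 49] -> [17, 44] and [33, 49]
    Split: [17, 44] -> [17] and [44]
    Merge: [17] + [44] -> [17, 44]
    Split: [33, 49] -> [33] and [49]
    Merge: [33] + [49] -> [33, 49]
  Merge: [17, 44] + [33, 49] -> [17, 33, 44, 49]
  Split: [43, 29, 3, 16] -> [43, 29] and [3, 16]
    Split: [43, 29] -> [43] and [29]
    Merge: [43] + [29] -> [29, 43]
    Split: [3, 16] -> [3] and [16]
    Merge: [3] + [16] -> [3, 16]
  Merge: [29, 43] + [3, 16] -> [3, 16, 29, 43]
Merge: [17, 33, 44, 49] + [3, 16, 29, 43] -> [3, 16, 17, 29, 33, 43, 44, 49]

Final sorted array: [3, 16, 17, 29, 33, 43, 44, 49]

The merge sort proceeds by recursively splitting the array and merging sorted halves.
After all merges, the sorted array is [3, 16, 17, 29, 33, 43, 44, 49].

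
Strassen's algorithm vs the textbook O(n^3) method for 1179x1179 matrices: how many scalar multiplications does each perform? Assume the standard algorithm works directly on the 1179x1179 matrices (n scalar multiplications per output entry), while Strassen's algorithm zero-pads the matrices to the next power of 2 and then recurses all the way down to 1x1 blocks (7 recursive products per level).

Matrix multiplication for 1179x1179 matrices:

Strassen's algorithm requires power-of-2 dimensions. Pad 1179x1179 to 2048x2048 (next power of 2).

Standard algorithm: 1179^3 = 1638858339 multiplications
Strassen's algorithm: 7^(log2(2048)) = 7^11 = 1977326743 multiplications
Difference: 1638858339 - 1977326743 = -338468404 (Strassen uses MORE here due to padding overhead — for small or just-over-power-of-2 n, padding can outweigh the per-level savings)

Standard: 1638858339 multiplications (1179^3). Strassen: 1977326743 multiplications (7^11, after padding to 2048x2048). Strassen reduces 8 recursive multiplications to 7 at each level.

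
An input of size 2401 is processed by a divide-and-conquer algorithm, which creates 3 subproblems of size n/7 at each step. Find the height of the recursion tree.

For divide and conquer with division factor 7:

Problem sizes at each level:
Level 0: 2401
Level 1: 343
Level 2: 49
Level 3: 7
Level 4: 1

The root is level 0 and the size-1 base case is level 4 (the tree spans levels 0 through 4, i.e. 5 levels counting the root), so the depth is the number of divisions: log_7(2401) = 4

The recursion tree depth is log_7(2401) = 4. At each level, the problem size is divided by 7, so it takes 4 divisions to reduce to a base case of size 1. The algorithm makes 3 recursive calls at each level.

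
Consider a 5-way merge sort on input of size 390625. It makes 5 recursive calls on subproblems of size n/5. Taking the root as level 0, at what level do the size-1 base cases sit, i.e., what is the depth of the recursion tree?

For divide and conquer with division factor 5:

Problem sizes at each level:
Level 0: 390625
Level 1: 78125
Level 2: 15625
Level 3: 3125
Level 4: 625
Level 5: 125
Level 6: 25
Level 7: 5
Level 8: 1

The root is level 0 and the size-1 base case is level 8 (the tree spans levels 0 through 8, i.e. 9 levels counting the root), so the depth is the number of divisions: log_5(390625) = 8

The recursion tree depth is log_5(390625) = 8. At each level, the problem size is divided by 5, so it takes 8 divisions to reduce to a base case of size 1. The algorithm makes 5 recursive calls at each level.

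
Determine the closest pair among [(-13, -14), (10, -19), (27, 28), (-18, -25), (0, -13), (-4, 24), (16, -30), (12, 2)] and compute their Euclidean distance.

Computing all pairwise distances among 8 points:

d((-13, -14), (10, -19)) = 23.5372
d((-13, -14), (27, 28)) = 58.0
d((-13, -14), (-18, -25)) = 12.083
d((-13, -14), (0, -13)) = 13.0384
d((-13, -14), (-4, 24)) = 39.0512
d((-13, -14), (16, -30)) = 33.121
d((-13, -14), (12, 2)) = 29.6816
d((10, -19), (27, 28)) = 49.98
d((10, -19), (-18, -25)) = 28.6356
d((10, -19), (0, -13)) = 11.6619 <-- minimum
d((10, -19), (-4, 24)) = 45.2217
d((10, -19), (16, -30)) = 12.53
d((10, -19), (12, 2)) = 21.095
d((27, 28), (-18, -25)) = 69.527
d((27, 28), (0, -13)) = 49.0918
d((27, 28), (-4, 24)) = 31.257
d((27, 28), (16, -30)) = 59.0339
d((27, 28), (12, 2)) = 30.0167
d((-18, -25), (0, -13)) = 21.6333
d((-18, -25), (-4, 24)) = 50.9608
d((-18, -25), (16, -30)) = 34.3657
d((-18, -25), (12, 2)) = 40.3609
d((0, -13), (-4, 24)) = 37.2156
d((0, -13), (16, -30)) = 23.3452
d((0, -13), (12, 2)) = 19.2094
d((-4, 24), (16, -30)) = 57.5847
d((-4, 24), (12, 2)) = 27.2029
d((16, -30), (12, 2)) = 32.249

Closest pair: (10, -19) and (0, -13) with distance 11.6619

The closest pair is (10, -19) and (0, -13) with Euclidean distance 11.6619. For 8 points, brute-force pairwise comparison is shown above. For large n, the divide-and-conquer algorithm (sort by x, recurse on halves, check the dividing strip) achieves O(n log n).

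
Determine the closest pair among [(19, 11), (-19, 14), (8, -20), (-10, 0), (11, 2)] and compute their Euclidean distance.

Computing all pairwise distances among 5 points:

d((19, 11), (-19, 14)) = 38.1182
d((19, 11), (8, -20)) = 32.8938
d((19, 11), (-10, 0)) = 31.0161
d((19, 11), (11, 2)) = 12.0416 <-- minimum
d((-19, 14), (8, -20)) = 43.4166
d((-19, 14), (-10, 0)) = 16.6433
d((-19, 14), (11, 2)) = 32.311
d((8, -20), (-10, 0)) = 26.9072
d((8, -20), (11, 2)) = 22.2036
d((-10, 0), (11, 2)) = 21.095

Closest pair: (19, 11) and (11, 2) with distance 12.0416

The closest pair is (19, 11) and (11, 2) with Euclidean distance 12.0416. For 5 points, brute-force pairwise comparison is shown above. For large n, the divide-and-conquer algorithm (sort by x, recurse on halves, check the dividing strip) achieves O(n log n).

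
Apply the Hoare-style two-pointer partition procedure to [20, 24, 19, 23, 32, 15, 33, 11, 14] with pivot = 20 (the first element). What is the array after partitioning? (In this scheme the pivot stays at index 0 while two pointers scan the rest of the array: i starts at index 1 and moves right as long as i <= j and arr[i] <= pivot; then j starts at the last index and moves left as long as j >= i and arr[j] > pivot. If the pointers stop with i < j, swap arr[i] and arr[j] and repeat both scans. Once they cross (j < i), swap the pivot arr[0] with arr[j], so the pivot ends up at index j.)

Hoare-style two-pointer partition with pivot = 20:

Initial array: [20, 24, 19, 23, 32, 15, 33, 11, 14]

Pointers start at i = 1, j = 8.
i stops at index 1 (arr[1]=24 > 20), j stops at index 8 (arr[8]=14 <= 20): swap arr[1] and arr[8], array becomes [20, 14, 19, 23, 32, 15, 33, 11, 24]
i stops at index 3 (arr[3]=23 > 20), j stops at index 7 (arr[7]=11 <= 20): swap arr[3] and arr[7], array becomes [20, 14, 19, 11, 32, 15, 33, 23, 24]
i stops at index 4 (arr[4]=32 > 20), j stops at index 5 (arr[5]=15 <= 20): swap arr[4] and arr[5], array becomes [20, 14, 19, 11, 15, 32, 33, 23, 24]
i ends at 5, j ends at 4: the pointers have crossed (j < i), so scanning stops.

Swap pivot arr[0] with arr[4] to place pivot at position 4: [15, 14, 19, 11, 20, 32, 33, 23, 24]
Pivot position: 4

After partitioning with pivot 20, the array becomes [15, 14, 19, 11, 20, 32, 33, 23, 24]. The pivot is placed at index 4. All elements to the left of the pivot are <= 20, and all elements to the right are > 20.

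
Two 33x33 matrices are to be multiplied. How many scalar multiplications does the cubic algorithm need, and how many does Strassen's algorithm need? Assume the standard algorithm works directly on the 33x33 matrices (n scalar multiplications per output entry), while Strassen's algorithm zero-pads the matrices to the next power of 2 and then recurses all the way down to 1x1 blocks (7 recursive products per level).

Matrix multiplication for 33x33 matrices:

Strassen's algorithm requires power-of-2 dimensions. Pad 33x33 to 64x64 (next power of 2).

Standard algorithm: 33^3 = 35937 multiplications
Strassen's algorithm: 7^(log2(64)) = 7^6 = 117649 multiplications
Difference: 35937 - 117649 = -81712 (Strassen uses MORE here due to padding overhead — for small or just-over-power-of-2 n, padding can outweigh the per-level savings)

Standard: 35937 multiplications (33^3). Strassen: 117649 multiplications (7^6, after padding to 64x64). Strassen reduces 8 recursive multiplications to 7 at each level.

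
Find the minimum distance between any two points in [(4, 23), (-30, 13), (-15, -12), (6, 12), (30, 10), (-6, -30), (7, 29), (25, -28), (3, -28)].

Computing all pairwise distances among 9 points:

d((4, 23), (-30, 13)) = 35.4401
d((4, 23), (-15, -12)) = 39.8246
d((4, 23), (6, 12)) = 11.1803
d((4, 23), (30, 10)) = 29.0689
d((4, 23), (-6, -30)) = 53.9351
d((4, 23), (7, 29)) = 6.7082 <-- minimum
d((4, 23), (25, -28)) = 55.1543
d((4, 23), (3, -28)) = 51.0098
d((-30, 13), (-15, -12)) = 29.1548
d((-30, 13), (6, 12)) = 36.0139
d((-30, 13), (30, 10)) = 60.075
d((-30, 13), (-6, -30)) = 49.2443
d((-30, 13), (7, 29)) = 40.3113
d((-30, 13), (25, -28)) = 68.6003
d((-30, 13), (3, -28)) = 52.6308
d((-15, -12), (6, 12)) = 31.8904
d((-15, -12), (30, 10)) = 50.0899
d((-15, -12), (-6, -30)) = 20.1246
d((-15, -12), (7, 29)) = 46.5296
d((-15, -12), (25, -28)) = 43.0813
d((-15, -12), (3, -28)) = 24.0832
d((6, 12), (30, 10)) = 24.0832
d((6, 12), (-6, -30)) = 43.6807
d((6, 12), (7, 29)) = 17.0294
d((6, 12), (25, -28)) = 44.2832
d((6, 12), (3, -28)) = 40.1123
d((30, 10), (-6, -30)) = 53.8145
d((30, 10), (7, 29)) = 29.8329
d((30, 10), (25, -28)) = 38.3275
d((30, 10), (3, -28)) = 46.6154
d((-6, -30), (7, 29)) = 60.4152
d((-6, -30), (25, -28)) = 31.0644
d((-6, -30), (3, -28)) = 9.2195
d((7, 29), (25, -28)) = 59.7746
d((7, 29), (3, -28)) = 57.1402
d((25, -28), (3, -28)) = 22.0

Closest pair: (4, 23) and (7, 29) with distance 6.7082

The closest pair is (4, 23) and (7, 29) with Euclidean distance 6.7082. For 9 points, brute-force pairwise comparison is shown above. For large n, the divide-and-conquer algorithm (sort by x, recurse on halves, check the dividing strip) achieves O(n log n).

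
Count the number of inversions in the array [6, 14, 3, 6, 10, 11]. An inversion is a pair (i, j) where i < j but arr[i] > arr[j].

Finding inversions in [6, 14, 3, 6, 10, 11]:

(0, 2): arr[0]=6 > arr[2]=3
(1, 2): arr[1]=14 > arr[2]=3
(1, 3): arr[1]=14 > arr[3]=6
(1, 4): arr[1]=14 > arr[4]=10
(1, 5): arr[1]=14 > arr[5]=11

Total inversions: 5

The array has 5 inversion(s): (0,2), (1,2), (1,3), (1,4), (1,5). Each pair (i,j) satisfies i < j and arr[i] > arr[j].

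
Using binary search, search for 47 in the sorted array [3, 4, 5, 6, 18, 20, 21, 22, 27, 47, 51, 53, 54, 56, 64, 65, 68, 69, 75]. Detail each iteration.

Binary search for 47 in [3, 4, 5, 6, 18, 20, 21, 22, 27, 47, 51, 53, 54, 56, 64, 65, 68, 69, 75]:

lo=0, hi=18, mid=9, arr[mid]=47 -> Found target at index 9!

Binary search finds 47 at index 9 after 1 comparisons. The search repeatedly halves the search space by comparing with the middle element.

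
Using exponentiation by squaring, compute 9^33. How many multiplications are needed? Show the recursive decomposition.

Computing 9^33 by squaring (build up from 9^1; each line after the first costs one multiplication):

9^1 = 9
9^2 = (9^1)^2 = 9^2 = 81
9^4 = (9^2)^2 = 81^2 = 6561
9^8 = (9^4)^2 = 6561^2 = 43046721
9^16 = (9^8)^2 = 43046721^2 = 1853020188851841
9^32 = (9^16)^2 = 1853020188851841^2 = 3433683820292512484657849089281
9^33 = 9 * 9^32 = 9 * 3433683820292512484657849089281 = 30903154382632612361920641803529

Result: 30903154382632612361920641803529
Multiplications needed: 6 (6 lines after 9^1)

9^33 = 30903154382632612361920641803529. Using exponentiation by squaring, this requires 6 multiplications. The key idea: if the exponent is even, square the half-power; if odd, multiply by the base once.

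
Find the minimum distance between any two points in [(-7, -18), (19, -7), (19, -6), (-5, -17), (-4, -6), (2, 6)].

Computing all pairwise distances among 6 points:

d((-7, -18), (19, -7)) = 28.2312
d((-7, -18), (19, -6)) = 28.6356
d((-7, -18), (-5, -17)) = 2.2361
d((-7, -18), (-4, -6)) = 12.3693
d((-7, -18), (2, 6)) = 25.632
d((19, -7), (19, -6)) = 1.0 <-- minimum
d((19, -7), (-5, -17)) = 26.0
d((19, -7), (-4, -6)) = 23.0217
d((19, -7), (2, 6)) = 21.4009
d((19, -6), (-5, -17)) = 26.4008
d((19, -6), (-4, -6)) = 23.0
d((19, -6), (2, 6)) = 20.8087
d((-5, -17), (-4, -6)) = 11.0454
d((-5, -17), (2, 6)) = 24.0416
d((-4, -6), (2, 6)) = 13.4164

Closest pair: (19, -7) and (19, -6) with distance 1.0

The closest pair is (19, -7) and (19, -6) with Euclidean distance 1.0. For 6 points, brute-force pairwise comparison is shown above. For large n, the divide-and-conquer algorithm (sort by x, recurse on halves, check the dividing strip) achieves O(n log n).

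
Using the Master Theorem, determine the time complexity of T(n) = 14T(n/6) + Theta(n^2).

Master Theorem for T(n) = 14T(n/6) + O(n^2):

a = 14, b = 6, c = 2
log_b(a) = log_6(14) = 1.4729

Case 3: c = 2 > log_6(14) = 1.4729
T(n) = O(n^2) = O(n^2)

For T(n) = 14T(n/6) + O(n^2): log_6(14) = 1.4729. This is Case 3 of the Master Theorem (c > log_b(a), work dominated by root), giving O(n^2).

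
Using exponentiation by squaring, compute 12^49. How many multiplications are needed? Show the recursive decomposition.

Computing 12^49 by squaring (build up from 12^1; each line after the first costs one multiplication):

12^1 = 12
12^2 = (12^1)^2 = 12^2 = 144
12^3 = 12 * 12^2 = 12 * 144 = 1728
12^6 = (12^3)^2 = 1728^2 = 2985984
12^12 = (12^6)^2 = 2985984^2 = 8916100448256
12^24 = (12^12)^2 = 8916100448256^2 = 79496847203390844133441536
12^48 = (12^24)^2 = 79496847203390844133441536^2 = 6319748715279270675921934218987893281199411530039296
12^49 = 12 * 12^48 = 12 * 6319748715279270675921934218987893281199411530039296 = 75836984583351248111063210627854719374392938360471552

Result: 75836984583351248111063210627854719374392938360471552
Multiplications needed: 7 (7 lines after 12^1)

12^49 = 75836984583351248111063210627854719374392938360471552. Using exponentiation by squaring, this requires 7 multiplications. The key idea: if the exponent is even, square the half-power; if odd, multiply by the base once.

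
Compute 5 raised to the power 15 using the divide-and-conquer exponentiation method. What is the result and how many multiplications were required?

Computing 5^15 by squaring (build up from 5^1; each line after the first costs one multiplication):

5^1 = 5
5^2 = (5^1)^2 = 5^2 = 25
5^3 = 5 * 5^2 = 5 * 25 = 125
5^6 = (5^3)^2 = 125^2 = 15625
5^7 = 5 * 5^6 = 5 * 15625 = 78125
5^14 = (5^7)^2 = 78125^2 = 6103515625
5^15 = 5 * 5^14 = 5 * 6103515625 = 30517578125

Result: 30517578125
Multiplications needed: 6 (6 lines after 5^1)

5^15 = 30517578125. Using exponentiation by squaring, this requires 6 multiplications. The key idea: if the exponent is even, square the half-power; if odd, multiply by the base once.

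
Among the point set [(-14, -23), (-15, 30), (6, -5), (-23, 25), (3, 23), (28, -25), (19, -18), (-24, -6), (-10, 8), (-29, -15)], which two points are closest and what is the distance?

Computing all pairwise distances among 10 points:

d((-14, -23), (-15, 30)) = 53.0094
d((-14, -23), (6, -5)) = 26.9072
d((-14, -23), (-23, 25)) = 48.8365
d((-14, -23), (3, 23)) = 49.0408
d((-14, -23), (28, -25)) = 42.0476
d((-14, -23), (19, -18)) = 33.3766
d((-14, -23), (-24, -6)) = 19.7231
d((-14, -23), (-10, 8)) = 31.257
d((-14, -23), (-29, -15)) = 17.0
d((-15, 30), (6, -5)) = 40.8167
d((-15, 30), (-23, 25)) = 9.434 <-- minimum
d((-15, 30), (3, 23)) = 19.3132
d((-15, 30), (28, -25)) = 69.814
d((-15, 30), (19, -18)) = 58.8218
d((-15, 30), (-24, -6)) = 37.108
d((-15, 30), (-10, 8)) = 22.561
d((-15, 30), (-29, -15)) = 47.1275
d((6, -5), (-23, 25)) = 41.7253
d((6, -5), (3, 23)) = 28.1603
d((6, -5), (28, -25)) = 29.7321
d((6, -5), (19, -18)) = 18.3848
d((6, -5), (-24, -6)) = 30.0167
d((6, -5), (-10, 8)) = 20.6155
d((6, -5), (-29, -15)) = 36.4005
d((-23, 25), (3, 23)) = 26.0768
d((-23, 25), (28, -25)) = 71.4213
d((-23, 25), (19, -18)) = 60.1082
d((-23, 25), (-24, -6)) = 31.0161
d((-23, 25), (-10, 8)) = 21.4009
d((-23, 25), (-29, -15)) = 40.4475
d((3, 23), (28, -25)) = 54.1202
d((3, 23), (19, -18)) = 44.0114
d((3, 23), (-24, -6)) = 39.6232
d((3, 23), (-10, 8)) = 19.8494
d((3, 23), (-29, -15)) = 49.679
d((28, -25), (19, -18)) = 11.4018
d((28, -25), (-24, -6)) = 55.3624
d((28, -25), (-10, 8)) = 50.3289
d((28, -25), (-29, -15)) = 57.8705
d((19, -18), (-24, -6)) = 44.643
d((19, -18), (-10, 8)) = 38.9487
d((19, -18), (-29, -15)) = 48.0937
d((-24, -6), (-10, 8)) = 19.799
d((-24, -6), (-29, -15)) = 10.2956
d((-10, 8), (-29, -15)) = 29.8329

Closest pair: (-15, 30) and (-23, 25) with distance 9.434

The closest pair is (-15, 30) and (-23, 25) with Euclidean distance 9.434. For 10 points, brute-force pairwise comparison is shown above. For large n, the divide-and-conquer algorithm (sort by x, recurse on halves, check the dividing strip) achieves O(n log n).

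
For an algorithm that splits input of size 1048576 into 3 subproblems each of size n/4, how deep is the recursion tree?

For divide and conquer with division factor 4:

Problem sizes at each level:
Level 0: 1048576
Level 1: 262144
Level 2: 65536
Level 3: 16384
Level 4: 4096
Level 5: 1024
Level 6: 256
Level 7: 64
Level 8: 16
Level 9: 4
Level 10: 1

The root is level 0 and the size-1 base case is level 10 (the tree spans levels 0 through 10, i.e. 11 levels counting the root), so the depth is the number of divisions: log_4(1048576) = 10

The recursion tree depth is log_4(1048576) = 10. At each level, the problem size is divided by 4, so it takes 10 divisions to reduce to a base case of size 1. The algorithm makes 3 recursive calls at each level.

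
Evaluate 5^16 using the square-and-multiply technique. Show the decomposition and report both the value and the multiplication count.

Computing 5^16 by squaring (build up from 5^1; each line after the first costs one multiplication):

5^1 = 5
5^2 = (5^1)^2 = 5^2 = 25
5^4 = (5^2)^2 = 25^2 = 625
5^8 = (5^4)^2 = 625^2 = 390625
5^16 = (5^8)^2 = 390625^2 = 152587890625

Result: 152587890625
Multiplications needed: 4 (4 lines after 5^1)

5^16 = 152587890625. Using exponentiation by squaring, this requires 4 multiplications. The key idea: if the exponent is even, square the half-power; if odd, multiply by the base once.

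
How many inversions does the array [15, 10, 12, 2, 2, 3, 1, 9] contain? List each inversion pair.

Finding inversions in [15, 10, 12, 2, 2, 3, 1, 9]:

(0, 1): arr[0]=15 > arr[1]=10
(0, 2): arr[0]=15 > arr[2]=12
(0, 3): arr[0]=15 > arr[3]=2
(0, 4): arr[0]=15 > arr[4]=2
(0, 5): arr[0]=15 > arr[5]=3
(0, 6): arr[0]=15 > arr[6]=1
(0, 7): arr[0]=15 > arr[7]=9
(1, 3): arr[1]=10 > arr[3]=2
(1, 4): arr[1]=10 > arr[4]=2
(1, 5): arr[1]=10 > arr[5]=3
(1, 6): arr[1]=10 > arr[6]=1
(1, 7): arr[1]=10 > arr[7]=9
(2, 3): arr[2]=12 > arr[3]=2
(2, 4): arr[2]=12 > arr[4]=2
(2, 5): arr[2]=12 > arr[5]=3
(2, 6): arr[2]=12 > arr[6]=1
(2, 7): arr[2]=12 > arr[7]=9
(3, 6): arr[3]=2 > arr[6]=1
(4, 6): arr[4]=2 > arr[6]=1
(5, 6): arr[5]=3 > arr[6]=1

Total inversions: 20

The array has 20 inversion(s): (0,1), (0,2), (0,3), (0,4), (0,5), (0,6), (0,7), (1,3), (1,4), (1,5), (1,6), (1,7), (2,3), (2,4), (2,5), (2,6), (2,7), (3,6), (4,6), (5,6). Each pair (i,j) satisfies i < j and arr[i] > arr[j].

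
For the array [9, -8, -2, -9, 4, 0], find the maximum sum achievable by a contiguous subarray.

Using Kadane's algorithm on [9, -8, -2, -9, 4, 0]:

Scanning through the array:
Position 1 (value -8): max_ending_here = 1, max_so_far = 9
Position 2 (value -2): max_ending_here = -1, max_so_far = 9
Position 3 (value -9): max_ending_here = -9, max_so_far = 9
Position 4 (value 4): max_ending_here = 4, max_so_far = 9
Position 5 (value 0): max_ending_here = 4, max_so_far = 9

Maximum subarray: [9]
Maximum sum: 9

The maximum subarray is [9] with sum 9. This subarray runs from index 0 to index 0.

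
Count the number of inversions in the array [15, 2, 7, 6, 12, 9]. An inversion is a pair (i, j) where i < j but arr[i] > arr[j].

Finding inversions in [15, 2, 7, 6, 12, 9]:

(0, 1): arr[0]=15 > arr[1]=2
(0, 2): arr[0]=15 > arr[2]=7
(0, 3): arr[0]=15 > arr[3]=6
(0, 4): arr[0]=15 > arr[4]=12
(0, 5): arr[0]=15 > arr[5]=9
(2, 3): arr[2]=7 > arr[3]=6
(4, 5): arr[4]=12 > arr[5]=9

Total inversions: 7

The array has 7 inversion(s): (0,1), (0,2), (0,3), (0,4), (0,5), (2,3), (4,5). Each pair (i,j) satisfies i < j and arr[i] > arr[j].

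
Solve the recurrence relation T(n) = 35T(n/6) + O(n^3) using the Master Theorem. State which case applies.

Master Theorem for T(n) = 35T(n/6) + O(n^3):

a = 35, b = 6, c = 3
log_b(a) = log_6(35) = 1.9843

Case 3: c = 3 > log_6(35) = 1.9843
T(n) = O(n^3) = O(n^3)

For T(n) = 35T(n/6) + O(n^3): log_6(35) = 1.9843. This is Case 3 of the Master Theorem (c > log_b(a), work dominated by root), giving O(n^3).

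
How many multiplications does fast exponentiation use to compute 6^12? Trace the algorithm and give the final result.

Computing 6^12 by squaring (build up from 6^1; each line after the first costs one multiplication):

6^1 = 6
6^2 = (6^1)^2 = 6^2 = 36
6^3 = 6 * 6^2 = 6 * 36 = 216
6^6 = (6^3)^2 = 216^2 = 46656
6^12 = (6^6)^2 = 46656^2 = 2176782336

Result: 2176782336
Multiplications needed: 4 (4 lines after 6^1)

6^12 = 2176782336. Using exponentiation by squaring, this requires 4 multiplications. The key idea: if the exponent is even, square the half-power; if odd, multiply by the base once.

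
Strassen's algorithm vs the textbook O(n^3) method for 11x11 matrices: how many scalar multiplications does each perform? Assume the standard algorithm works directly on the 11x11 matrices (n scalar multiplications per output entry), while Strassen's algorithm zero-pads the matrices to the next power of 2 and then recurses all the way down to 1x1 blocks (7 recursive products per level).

Matrix multiplication for 11x11 matrices:

Strassen's algorithm requires power-of-2 dimensions. Pad 11x11 to 16x16 (next power of 2).

Standard algorithm: 11^3 = 1331 multiplications
Strassen's algorithm: 7^(log2(16)) = 7^4 = 2401 multiplications
Difference: 1331 - 2401 = -1070 (Strassen uses MORE here due to padding overhead — for small or just-over-power-of-2 n, padding can outweigh the per-level savings)

Standard: 1331 multiplications (11^3). Strassen: 2401 multiplications (7^4, after padding to 16x16). Strassen reduces 8 recursive multiplications to 7 at each level.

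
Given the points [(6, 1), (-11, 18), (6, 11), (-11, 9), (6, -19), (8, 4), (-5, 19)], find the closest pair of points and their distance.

Computing all pairwise distances among 7 points:

d((6, 1), (-11, 18)) = 24.0416
d((6, 1), (6, 11)) = 10.0
d((6, 1), (-11, 9)) = 18.7883
d((6, 1), (6, -19)) = 20.0
d((6, 1), (8, 4)) = 3.6056 <-- minimum
d((6, 1), (-5, 19)) = 21.095
d((-11, 18), (6, 11)) = 18.3848
d((-11, 18), (-11, 9)) = 9.0
d((-11, 18), (6, -19)) = 40.7185
d((-11, 18), (8, 4)) = 23.6008
d((-11, 18), (-5, 19)) = 6.0828
d((6, 11), (-11, 9)) = 17.1172
d((6, 11), (6, -19)) = 30.0
d((6, 11), (8, 4)) = 7.2801
d((6, 11), (-5, 19)) = 13.6015
d((-11, 9), (6, -19)) = 32.7567
d((-11, 9), (8, 4)) = 19.6469
d((-11, 9), (-5, 19)) = 11.6619
d((6, -19), (8, 4)) = 23.0868
d((6, -19), (-5, 19)) = 39.5601
d((8, 4), (-5, 19)) = 19.8494

Closest pair: (6, 1) and (8, 4) with distance 3.6056

The closest pair is (6, 1) and (8, 4) with Euclidean distance 3.6056. For 7 points, brute-force pairwise comparison is shown above. For large n, the divide-and-conquer algorithm (sort by x, recurse on halves, check the dividing strip) achieves O(n log n).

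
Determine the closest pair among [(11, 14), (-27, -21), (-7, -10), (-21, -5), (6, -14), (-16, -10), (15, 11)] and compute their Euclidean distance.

Computing all pairwise distances among 7 points:

d((11, 14), (-27, -21)) = 51.6624
d((11, 14), (-7, -10)) = 30.0
d((11, 14), (-21, -5)) = 37.2156
d((11, 14), (6, -14)) = 28.4429
d((11, 14), (-16, -10)) = 36.1248
d((11, 14), (15, 11)) = 5.0 <-- minimum
d((-27, -21), (-7, -10)) = 22.8254
d((-27, -21), (-21, -5)) = 17.088
d((-27, -21), (6, -14)) = 33.7343
d((-27, -21), (-16, -10)) = 15.5563
d((-27, -21), (15, 11)) = 52.8015
d((-7, -10), (-21, -5)) = 14.8661
d((-7, -10), (6, -14)) = 13.6015
d((-7, -10), (-16, -10)) = 9.0
d((-7, -10), (15, 11)) = 30.4138
d((-21, -5), (6, -14)) = 28.4605
d((-21, -5), (-16, -10)) = 7.0711
d((-21, -5), (15, 11)) = 39.3954
d((6, -14), (-16, -10)) = 22.3607
d((6, -14), (15, 11)) = 26.5707
d((-16, -10), (15, 11)) = 37.4433

Closest pair: (11, 14) and (15, 11) with distance 5.0

The closest pair is (11, 14) and (15, 11) with Euclidean distance 5.0. For 7 points, brute-force pairwise comparison is shown above. For large n, the divide-and-conquer algorithm (sort by x, recurse on halves, check the dividing strip) achieves O(n log n).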